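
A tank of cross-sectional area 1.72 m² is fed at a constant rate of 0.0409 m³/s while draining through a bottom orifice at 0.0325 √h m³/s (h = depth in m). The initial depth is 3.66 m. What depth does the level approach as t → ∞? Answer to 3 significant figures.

1.58 m

Accumulation of liquid (constant cross-section A): A dh/dt = Q_in − 0.0325 √h. At steady state dh/dt = 0:
Q_in = 0.0325 √h_ss ⇒ √h_ss = 0.0409/0.0325 = 1.2585.
h_ss = 1.2585² = 1.5837 m. (Since h₀ = 3.66 m > h_ss, the level will fall toward this value.)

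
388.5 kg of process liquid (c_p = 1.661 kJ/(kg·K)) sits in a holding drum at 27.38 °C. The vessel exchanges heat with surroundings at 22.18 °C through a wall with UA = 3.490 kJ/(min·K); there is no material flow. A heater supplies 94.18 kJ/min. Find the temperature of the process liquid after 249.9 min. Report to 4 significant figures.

43.53 °C

M c_p dT/dt = −UA(T − T_amb) + Q̇.
dT/dt = (T_ss − T)/τ with T_ss = T_amb + Q̇/UA = 22.18 + 94.18/3.490 = 49.1657 °C, τ = M c_p/UA = 388.5·1.661/3.490 = 184.899 min.
Integrating: T(t) = T_ss + (T₀ − T_ss) e^(−t/τ).
T(249.9) = 49.1657 + (-21.7857)·0.258840 = 43.5267 °C.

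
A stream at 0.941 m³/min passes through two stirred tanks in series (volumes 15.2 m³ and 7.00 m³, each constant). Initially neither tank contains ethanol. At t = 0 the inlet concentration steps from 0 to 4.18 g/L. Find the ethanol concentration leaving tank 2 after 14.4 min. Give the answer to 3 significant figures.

1.52 g/L

Time constants: τᵢ = Vᵢ/Q for each well-mixed tank.
τ₁ = 15.2/0.941 = 16.153 min; τ₂ = 7.00/0.941 = 7.4389 min.
Tank 1: C₁ = C_in(1 − e^(−t/τ₁)). Tank 2 (τ₁ ≠ τ₂): C₂ = C_in[1 − (τ₁ e^(−t/τ₁) − τ₂ e^(−t/τ₂))/(τ₁ − τ₂)].
At t = 14.4: e^(−t/τ₁) = 0.41005, e^(−t/τ₂) = 0.14431.
C₂ = 4.18·[1 − (16.153·0.41005 − 7.4389·0.14431)/(8.7141)] = 4.18·0.36310 = 1.5178 g/L.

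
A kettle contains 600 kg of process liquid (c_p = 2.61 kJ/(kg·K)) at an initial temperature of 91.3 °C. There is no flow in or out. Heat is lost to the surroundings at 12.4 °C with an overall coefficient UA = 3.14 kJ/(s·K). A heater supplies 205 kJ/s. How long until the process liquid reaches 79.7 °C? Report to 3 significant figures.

953 s

Lumped-capacitance energy balance: M c_p dT/dt = UA(T_amb − T) + Q̇.
τ = M c_p/UA = 498.73 s; T_ss = T_amb + Q̇/UA = 12.4 + 205/3.14 = 77.687 °C.
T(t) = T_ss + (T₀ − T_ss)e^(−t/τ); set T = 79.7:
t = −τ ln[(T − T_ss)/(T₀ − T_ss)] = −498.73 · ln(0.14790) = 953.19 s.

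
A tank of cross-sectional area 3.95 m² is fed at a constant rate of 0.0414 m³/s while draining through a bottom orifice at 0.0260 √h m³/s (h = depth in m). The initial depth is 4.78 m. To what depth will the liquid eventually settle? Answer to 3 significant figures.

A dh/dt = Q_in − 0.0260 √h. Steady state requires inflow = outflow:
Q_in = 0.0260 √h_ss ⇒ √h_ss = 0.0414/0.0260 = 1.5923.
h_ss = 1.5923² = 2.5354 m. (Since h₀ = 4.78 m > h_ss, the level will fall toward this value.)

2.54 m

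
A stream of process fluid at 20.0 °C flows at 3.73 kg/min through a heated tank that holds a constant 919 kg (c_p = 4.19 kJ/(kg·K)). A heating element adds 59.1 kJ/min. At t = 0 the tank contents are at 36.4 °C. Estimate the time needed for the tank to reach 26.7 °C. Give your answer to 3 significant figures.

Heat balance on the well-mixed liquid: M c_p dT/dt = ṁ c_p (T_in − T) + 59.1.
τ = M/ṁ = 246.38 min; T_ss = T_in + Q̇/(ṁ c_p) = 23.782 °C.
T(t) = T_ss + (T₀ − T_ss) e^(−t/τ). Set T = 26.7:
e^(−t/τ) = (26.7 − 23.782)/(36.4 − 23.782) = 0.23129
t = −246.38 · ln(0.23129) = 360.72 min.

361 min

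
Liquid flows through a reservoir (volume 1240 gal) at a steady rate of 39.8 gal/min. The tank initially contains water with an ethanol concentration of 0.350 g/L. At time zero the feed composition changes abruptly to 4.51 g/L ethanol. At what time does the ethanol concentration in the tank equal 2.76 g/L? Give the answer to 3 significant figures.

27.0 min

Species balance: V dC/dt = Q(C_in − C) ⇒ τ = V/Q = 31.156 min.
C(t) = C_in + (C₀ − C_in) e^(−t/τ). Set C = 2.76 and solve for t:
e^(−t/τ) = (C − C_in)/(C₀ − C_in) = (2.76 − 4.51)/(0.350 − 4.51) = 0.42067
t = −τ ln(…) = 31.156 × 0.86590 = 26.978 min.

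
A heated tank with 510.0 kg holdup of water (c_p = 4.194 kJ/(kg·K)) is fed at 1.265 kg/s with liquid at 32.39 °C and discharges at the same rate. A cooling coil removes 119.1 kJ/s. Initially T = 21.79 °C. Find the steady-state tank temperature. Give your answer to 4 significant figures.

First-law balance (no shaft work): M c_p dT/dt = ṁ c_p (T_in − T) − 119.1.
At steady state dT/dt = 0 ⇒ T_ss = T_in − Q̇/(ṁ c_p) = 32.39 − 119.1/(1.265·4.194) = 9.94122 °C.

9.941 °C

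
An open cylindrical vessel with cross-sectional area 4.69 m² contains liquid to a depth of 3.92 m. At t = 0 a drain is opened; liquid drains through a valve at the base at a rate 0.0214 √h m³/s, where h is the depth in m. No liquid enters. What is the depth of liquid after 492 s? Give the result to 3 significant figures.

Unsteady balance on liquid volume: A dh/dt = −0.0214 √h.
This is separable: 2 d(√h)/dt = −0.0214/A, so √h = √h₀ − (0.0214/(2A)) t.
√h = √3.92 − 0.0214·492/(2·4.69) = 1.9799 − 1.1225 = 0.85743.
h = 0.85743² = 0.73518 m.

0.735 m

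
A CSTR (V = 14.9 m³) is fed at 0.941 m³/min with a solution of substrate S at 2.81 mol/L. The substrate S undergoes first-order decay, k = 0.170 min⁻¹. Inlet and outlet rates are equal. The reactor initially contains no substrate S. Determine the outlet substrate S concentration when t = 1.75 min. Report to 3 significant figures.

0.255 mol/L

Accumulation = in − out − consumed: V dC/dt = Q C_in − Q C − k V C.
dC/dt = (Q/V) C_in − (Q/V + k) C; effective rate a = Q/V + k = 0.063154 + 0.170 = 0.23315 min⁻¹.
C_ss = Q C_in/(Q + kV) = 0.76114 mol/L; C(t) = C_ss + (C₀ − C_ss) e^(−a t).
C(1.75) = 0.76114 + (-0.76114)·e^(−0.23315·1.75) = 0.76114 + (-0.76114)·0.66497 = 0.25501 mol/L.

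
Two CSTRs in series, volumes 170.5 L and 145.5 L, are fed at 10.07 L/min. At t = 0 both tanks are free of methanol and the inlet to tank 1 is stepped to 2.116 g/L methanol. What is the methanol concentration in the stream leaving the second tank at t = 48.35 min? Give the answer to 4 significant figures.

1.720 g/L

Each tank obeys Vᵢ dCᵢ/dt = Q(Cᵢ₋₁ − Cᵢ), so τᵢ = Vᵢ/Q.
τ₁ = 170.5/10.07 = 16.9315 min; τ₂ = 145.5/10.07 = 14.4489 min.
Solving the cascade with C₁(0)=C₂(0)=0 gives C₂(t) = C_in[1 − (τ₁ e^(−t/τ₁) − τ₂ e^(−t/τ₂))/(τ₁ − τ₂)].
At t = 48.35: e^(−t/τ₁) = 0.0575197, e^(−t/τ₂) = 0.0352149.
C₂ = 2.116·[1 − (16.9315·0.0575197 − 14.4489·0.0352149)/(2.48262)] = 2.116·0.812666 = 1.71960 g/L.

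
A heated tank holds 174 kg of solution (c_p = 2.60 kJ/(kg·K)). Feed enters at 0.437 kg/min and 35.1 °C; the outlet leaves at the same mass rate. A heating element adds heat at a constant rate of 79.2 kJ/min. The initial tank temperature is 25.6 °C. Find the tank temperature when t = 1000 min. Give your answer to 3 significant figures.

Unsteady energy balance on the tank contents: M c_p dT/dt = ṁ c_p (T_in − T) + 79.2.
Rearrange: dT/dt = (T_ss − T)/τ with τ = M/ṁ = 398.17 min and T_ss = T_in + Q̇/(ṁ c_p) = 104.81 °C.
Solution: T(t) = T_ss + (T₀ − T_ss) e^(−t/τ).
T(1000) = 104.81 + (-79.206)·e^(−1000/398.17) = 104.81 + (-79.206)·0.081147 = 98.379 °C.

98.4 °C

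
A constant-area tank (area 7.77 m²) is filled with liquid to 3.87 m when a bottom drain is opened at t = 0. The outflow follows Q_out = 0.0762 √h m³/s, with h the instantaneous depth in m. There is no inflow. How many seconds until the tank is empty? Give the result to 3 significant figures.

With no inflow, A dh/dt = −0.0762 √h.
Separate and integrate: 2(√h − √h₀) = −(0.0762/A) t.
Set h = 0: 2√h₀ = (0.0762/A) t_empty ⇒ t_empty = 2A√h₀/0.0762.
t_empty = 2·7.77·√3.87/0.0762 = 15.540·1.9672/0.0762 = 401.19 s.

401 s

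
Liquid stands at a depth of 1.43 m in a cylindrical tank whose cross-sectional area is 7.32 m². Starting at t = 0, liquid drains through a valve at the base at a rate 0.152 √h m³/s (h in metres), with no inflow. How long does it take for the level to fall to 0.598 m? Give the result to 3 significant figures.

With no inflow, A dh/dt = −0.152 √h.
Separate and integrate: 2(√h − √h₀) = −(0.152/A) t.
t = 2A(√h₀ − √h)/0.152 = 2·7.32·(√1.43 − √0.598)/0.152
  = 14.640 × (1.1958 − 0.77330) / 0.152 = 40.695 s.

40.7 s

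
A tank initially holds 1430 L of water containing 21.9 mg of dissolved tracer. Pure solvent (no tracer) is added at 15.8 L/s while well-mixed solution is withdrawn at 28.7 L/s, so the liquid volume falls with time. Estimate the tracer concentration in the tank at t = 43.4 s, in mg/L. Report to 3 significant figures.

Let m(t) be the amount of tracer. Volume: V(t) = V₀ + (Q_in − Q_out) t = 1430 − 12.900 t; V(43.4) = 870.14 L.
Species balance (pure solvent in): dm/dt = −Q_out · m/V(t).
dm/m = −Q_out dt/(V₀ − 12.900 t); integrating gives ln(m/m₀) = −(Q_out/(Q_in−Q_out)) ln(V/V₀).
m = m₀ (V₀/V)^(Q_out/(Q_in−Q_out)) = 21.9 × (1430/870.14)^(-2.2248) = 7.2519 mg.
C = m/V = 7.2519/870.14 = 0.0083341 mg/L.

0.00833 mg/L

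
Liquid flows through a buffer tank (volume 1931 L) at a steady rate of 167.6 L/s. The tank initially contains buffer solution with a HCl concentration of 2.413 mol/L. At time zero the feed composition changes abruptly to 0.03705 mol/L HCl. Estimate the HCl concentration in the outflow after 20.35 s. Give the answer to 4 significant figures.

Species balance on the tank: V dC/dt = Q(C_in − C).
Rewrite as dC/dt + C/τ = C_in/τ, τ = V/Q = 11.5215 s.
C approaches C_in exponentially: C(t) = C_in + (C₀ − C_in) e^(−t/τ).
C(20.35) = 0.03705 + (2.413 − 0.03705)·e^(−20.35/11.5215) = 0.03705 + (2.37595)·0.170970 = 0.443267 mol/L.

0.4433 mol/L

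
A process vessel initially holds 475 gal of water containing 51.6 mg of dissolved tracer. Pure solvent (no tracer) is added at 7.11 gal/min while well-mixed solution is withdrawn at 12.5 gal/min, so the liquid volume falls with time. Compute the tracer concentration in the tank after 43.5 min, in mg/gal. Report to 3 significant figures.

Total volume: dV/dt = Q_in − Q_out = -5.3900 gal/min, so V(t) = 475 − 5.3900 t and V(43.5) = 240.54 gal.
Species balance (pure solvent in): dm/dt = −Q_out · m/V(t).
dm/m = −Q_out dt/(V₀ − 5.3900 t); integrating gives ln(m/m₀) = −(Q_out/(Q_in−Q_out)) ln(V/V₀).
m = m₀ (V₀/V)^(Q_out/(Q_in−Q_out)) = 51.6 × (475/240.54)^(-2.3191) = 10.649 mg.
C = m/V = 10.649/240.54 = 0.044273 mg/gal.

0.0443 mg/gal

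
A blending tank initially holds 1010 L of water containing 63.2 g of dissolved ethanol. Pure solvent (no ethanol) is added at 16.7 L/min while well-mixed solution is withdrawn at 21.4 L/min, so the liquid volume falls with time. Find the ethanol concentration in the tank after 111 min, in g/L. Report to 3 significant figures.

Total volume: dV/dt = Q_in − Q_out = -4.7000 L/min, so V(t) = 1010 − 4.7000 t and V(111) = 488.30 L.
No ethanol enters, so dm/dt = −Q_out · (m/V).
Separate: dm/m = −Q_out dt/V(t) ⇒ ln(m/m₀) = −(Q_out/(Q_in−Q_out)) ln(V/V₀).
m = m₀ (V₀/V)^(Q_out/(Q_in−Q_out)) = 63.2 × (1010/488.30)^(-4.5532) = 2.3098 g.
C = m/V = 2.3098/488.30 = 0.0047303 g/L.

0.00473 g/L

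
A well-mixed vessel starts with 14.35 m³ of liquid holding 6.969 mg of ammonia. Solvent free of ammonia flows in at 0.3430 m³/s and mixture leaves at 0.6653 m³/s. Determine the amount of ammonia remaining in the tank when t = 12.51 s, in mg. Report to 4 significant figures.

3.527 mg

Total volume: dV/dt = Q_in − Q_out = -0.322300 m³/s, so V(t) = 14.35 − 0.322300 t and V(12.51) = 10.3180 m³.
No ammonia enters, so dm/dt = −Q_out · (m/V).
dm/m = −Q_out dt/(V₀ − 0.322300 t); integrating gives ln(m/m₀) = −(Q_out/(Q_in−Q_out)) ln(V/V₀).
m = m₀ (V₀/V)^(Q_out/(Q_in−Q_out)) = 6.969 × (14.35/10.3180)^(-2.06423) = 3.52744 mg.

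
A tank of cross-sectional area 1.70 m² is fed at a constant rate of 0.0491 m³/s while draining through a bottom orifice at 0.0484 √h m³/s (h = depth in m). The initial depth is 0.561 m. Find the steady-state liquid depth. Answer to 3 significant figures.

1.03 m

Level balance: A dh/dt = 0.0491 − 0.0484 √h. Setting dh/dt = 0:
Q_in = 0.0484 √h_ss ⇒ √h_ss = 0.0491/0.0484 = 1.0145.
h_ss = 1.0145² = 1.0291 m. (Since h₀ = 0.561 m < h_ss, the level will rise toward this value.)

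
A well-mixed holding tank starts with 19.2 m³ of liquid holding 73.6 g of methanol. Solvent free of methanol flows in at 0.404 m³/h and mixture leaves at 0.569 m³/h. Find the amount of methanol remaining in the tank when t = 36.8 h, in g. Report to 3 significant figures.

19.8 g

Total volume: dV/dt = Q_in − Q_out = -0.16500 m³/h, so V(t) = 19.2 − 0.16500 t and V(36.8) = 13.128 m³.
Solute balance: dm/dt = 0 − Q_out C = −Q_out m/V(t).
dm/m = −Q_out dt/(V₀ − 0.16500 t); integrating gives ln(m/m₀) = −(Q_out/(Q_in−Q_out)) ln(V/V₀).
m = m₀ (V₀/V)^(Q_out/(Q_in−Q_out)) = 73.6 × (19.2/13.128)^(-3.4485) = 19.839 g.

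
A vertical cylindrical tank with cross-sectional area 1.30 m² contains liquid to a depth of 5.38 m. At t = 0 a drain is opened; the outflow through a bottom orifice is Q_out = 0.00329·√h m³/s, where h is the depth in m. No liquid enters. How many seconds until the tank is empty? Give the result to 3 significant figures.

1830 s

Mass balance (ρ constant): A dh/dt = −0.00329 √h.
∫ h^(−1/2) dh = −(0.00329/A) ∫ dt, giving 2√h = 2√h₀ − (0.00329/A) t.
Set h = 0: 2√h₀ = (0.00329/A) t_empty ⇒ t_empty = 2A√h₀/0.00329.
t_empty = 2·1.30·√5.38/0.00329 = 2.6000·2.3195/0.00329 = 1833.0 s.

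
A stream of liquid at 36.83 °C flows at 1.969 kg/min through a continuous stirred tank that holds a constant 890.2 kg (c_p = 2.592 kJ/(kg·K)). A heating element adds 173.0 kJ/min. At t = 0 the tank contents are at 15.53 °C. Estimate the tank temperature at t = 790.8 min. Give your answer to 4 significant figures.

61.13 °C

Energy balance: M c_p dT/dt = ṁ c_p (T_in − T) + 173.0.
τ = M/ṁ = 452.108 min; T_ss = T_in + Q̇/(ṁ c_p) = 36.83 + 173.0/(1.969·2.592) = 70.7273 °C.
Solution: T(t) = T_ss + (T₀ − T_ss) e^(−t/τ).
T(790.8) = 70.7273 + (-55.1973)·e^(−790.8/452.108) = 70.7273 + (-55.1973)·0.173923 = 61.1272 °C.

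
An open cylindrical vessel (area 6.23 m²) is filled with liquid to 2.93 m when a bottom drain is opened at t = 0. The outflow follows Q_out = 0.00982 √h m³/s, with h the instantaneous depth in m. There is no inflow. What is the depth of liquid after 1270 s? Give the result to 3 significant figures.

Volume balance on the tank: A dh/dt = −0.00982 √h.
Separate and integrate: 2(√h − √h₀) = −(0.00982/A) t.
√h = √2.93 − 0.00982·1270/(2·6.23) = 1.7117 − 1.0009 = 0.71081.
h = 0.71081² = 0.50525 m.

0.505 m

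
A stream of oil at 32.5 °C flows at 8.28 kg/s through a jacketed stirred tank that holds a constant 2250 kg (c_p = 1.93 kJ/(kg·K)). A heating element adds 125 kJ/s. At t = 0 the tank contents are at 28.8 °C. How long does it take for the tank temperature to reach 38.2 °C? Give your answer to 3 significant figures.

Unsteady energy balance on the tank contents: M c_p dT/dt = ṁ c_p (T_in − T) + 125.
τ = M/ṁ = 271.74 s; T_ss = T_in + Q̇/(ṁ c_p) = 40.322 °C.
T(t) = T_ss + (T₀ − T_ss) e^(−t/τ). Set T = 38.2:
e^(−t/τ) = (38.2 − 40.322)/(28.8 − 40.322) = 0.18418
t = −271.74 · ln(0.18418) = 459.75 s.

460 s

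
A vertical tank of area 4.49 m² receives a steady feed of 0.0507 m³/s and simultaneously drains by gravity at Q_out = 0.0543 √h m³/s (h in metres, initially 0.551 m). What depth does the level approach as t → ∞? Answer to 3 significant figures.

0.872 m

Level balance: A dh/dt = 0.0507 − 0.0543 √h. Setting dh/dt = 0:
Q_in = 0.0543 √h_ss ⇒ √h_ss = 0.0507/0.0543 = 0.93370.
h_ss = 0.93370² = 0.87180 m. (Since h₀ = 0.551 m < h_ss, the level will rise toward this value.)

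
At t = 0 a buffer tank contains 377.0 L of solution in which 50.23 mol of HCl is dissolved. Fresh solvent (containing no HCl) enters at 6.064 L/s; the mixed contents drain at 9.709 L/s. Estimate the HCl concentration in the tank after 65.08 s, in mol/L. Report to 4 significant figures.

Total volume: dV/dt = Q_in − Q_out = -3.64500 L/s, so V(t) = 377.0 − 3.64500 t and V(65.08) = 139.783 L.
Solute balance: dm/dt = 0 − Q_out C = −Q_out m/V(t).
Separate: dm/m = −Q_out dt/V(t) ⇒ ln(m/m₀) = −(Q_out/(Q_in−Q_out)) ln(V/V₀).
m = m₀ (V₀/V)^(Q_out/(Q_in−Q_out)) = 50.23 × (377.0/139.783)^(-2.66365) = 3.57466 mol.
C = m/V = 3.57466/139.783 = 0.0255729 mol/L.

0.02557 mol/L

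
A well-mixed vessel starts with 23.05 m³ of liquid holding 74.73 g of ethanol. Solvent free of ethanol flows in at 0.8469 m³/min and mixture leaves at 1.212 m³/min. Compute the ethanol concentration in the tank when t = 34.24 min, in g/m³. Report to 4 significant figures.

0.5289 g/m³

Let m(t) be the amount of ethanol. Volume: V(t) = V₀ + (Q_in − Q_out) t = 23.05 − 0.365100 t; V(34.24) = 10.5490 m³.
Species balance (pure solvent in): dm/dt = −Q_out · m/V(t).
Separate: dm/m = −Q_out dt/V(t) ⇒ ln(m/m₀) = −(Q_out/(Q_in−Q_out)) ln(V/V₀).
m = m₀ (V₀/V)^(Q_out/(Q_in−Q_out)) = 74.73 × (23.05/10.5490)^(-3.31964) = 5.57967 g.
C = m/V = 5.57967/10.5490 = 0.528930 g/m³.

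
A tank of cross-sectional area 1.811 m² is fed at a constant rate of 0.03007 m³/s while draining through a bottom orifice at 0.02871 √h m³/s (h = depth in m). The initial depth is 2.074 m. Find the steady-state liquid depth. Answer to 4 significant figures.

1.097 m

Volume balance on the tank: A dh/dt = Q_in − 0.02871 √h. At steady state dh/dt = 0:
Q_in = 0.02871 √h_ss ⇒ √h_ss = 0.03007/0.02871 = 1.04737.
h_ss = 1.04737² = 1.09698 m. (Since h₀ = 2.074 m > h_ss, the level will fall toward this value.)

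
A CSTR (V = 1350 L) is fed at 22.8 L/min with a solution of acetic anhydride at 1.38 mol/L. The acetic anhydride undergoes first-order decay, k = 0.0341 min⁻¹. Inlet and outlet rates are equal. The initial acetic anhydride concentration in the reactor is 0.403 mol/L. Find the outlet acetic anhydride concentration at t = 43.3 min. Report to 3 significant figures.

0.451 mol/L

Species balance: V dC/dt = Q C_in − Q C − k V C.
dC/dt = (Q/V) C_in − (Q/V + k) C; effective rate a = Q/V + k = 0.016889 + 0.0341 = 0.050989 min⁻¹.
C_ss = Q C_in/(Q + kV) = 0.45709 mol/L; C(t) = C_ss + (C₀ − C_ss) e^(−a t).
C(43.3) = 0.45709 + (-0.054093)·e^(−0.050989·43.3) = 0.45709 + (-0.054093)·0.10994 = 0.45115 mol/L.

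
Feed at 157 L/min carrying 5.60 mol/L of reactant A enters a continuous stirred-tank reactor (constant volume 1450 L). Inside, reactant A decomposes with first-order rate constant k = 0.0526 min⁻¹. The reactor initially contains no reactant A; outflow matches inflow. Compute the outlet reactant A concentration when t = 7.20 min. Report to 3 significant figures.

V dC/dt = Q(C_in − C) − k V C.
This is linear with rate a = Q/V + k = 0.16088 min⁻¹.
C_ss = Q C_in/(Q + kV) = 3.7690 mol/L; C(t) = C_ss + (C₀ − C_ss) e^(−a t).
C(7.20) = 3.7690 + (-3.7690)·e^(−0.16088·7.20) = 3.7690 + (-3.7690)·0.31402 = 2.5855 mol/L.

2.59 mol/L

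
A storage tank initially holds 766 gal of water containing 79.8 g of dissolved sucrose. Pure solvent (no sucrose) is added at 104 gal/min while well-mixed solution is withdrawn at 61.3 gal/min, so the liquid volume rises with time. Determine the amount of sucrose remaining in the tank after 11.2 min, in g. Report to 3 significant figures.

39.8 g

Let m(t) be the amount of sucrose. Volume: V(t) = V₀ + (Q_in − Q_out) t = 766 + 42.700 t; V(11.2) = 1244.2 gal.
No sucrose enters, so dm/dt = −Q_out · (m/V).
dm/m = −Q_out dt/(V₀ + 42.700 t); integrating gives ln(m/m₀) = −(Q_out/(Q_in−Q_out)) ln(V/V₀).
m = m₀ (V₀/V)^(Q_out/(Q_in−Q_out)) = 79.8 × (766/1244.2)^(1.4356) = 39.770 g.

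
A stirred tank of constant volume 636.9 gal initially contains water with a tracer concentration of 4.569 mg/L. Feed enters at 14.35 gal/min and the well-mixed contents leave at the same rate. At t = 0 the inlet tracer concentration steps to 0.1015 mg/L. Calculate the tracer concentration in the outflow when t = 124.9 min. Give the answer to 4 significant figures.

Unsteady species balance (constant V, well mixed): V dC/dt = Q(C_in − C).
Time constant τ = V/Q = 636.9/14.35 = 44.3833 min.
Solution: C(t) = C_in + (C₀ − C_in) e^(−t/τ).
C(124.9) = 0.1015 + (4.569 − 0.1015)·e^(−124.9/44.3833) = 0.1015 + (4.46750)·0.0599573 = 0.369359 mg/L.

0.3694 mg/L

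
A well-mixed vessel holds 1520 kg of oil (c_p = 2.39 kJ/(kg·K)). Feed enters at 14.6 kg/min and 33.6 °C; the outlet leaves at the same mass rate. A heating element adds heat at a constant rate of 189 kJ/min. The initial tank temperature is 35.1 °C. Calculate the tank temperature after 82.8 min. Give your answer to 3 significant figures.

37.2 °C

M c_p dT/dt = ṁ c_p (T_in − T) + Q̇.
Rearrange: dT/dt = (T_ss − T)/τ with τ = M/ṁ = 104.11 min and T_ss = T_in + Q̇/(ṁ c_p) = 39.016 °C.
T approaches T_ss exponentially: T(t) = T_ss + (T₀ − T_ss) e^(−t/τ).
T(82.8) = 39.016 + (-3.9164)·e^(−82.8/104.11) = 39.016 + (-3.9164)·0.45144 = 37.248 °C.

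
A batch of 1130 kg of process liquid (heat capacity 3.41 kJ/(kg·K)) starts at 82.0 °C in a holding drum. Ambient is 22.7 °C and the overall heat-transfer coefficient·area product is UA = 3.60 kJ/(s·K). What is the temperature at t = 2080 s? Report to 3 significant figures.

Lumped-capacitance energy balance: M c_p dT/dt = UA(T_amb − T).
dT/dt = (T_ss − T)/τ with T_ss = T_amb = 22.700 °C, τ = M c_p/UA = 1130·3.41/3.60 = 1070.4 s.
Integrating: T(t) = T_ss + (T₀ − T_ss) e^(−t/τ).
T(2080) = 22.700 + (59.300)·0.14323 = 31.194 °C.

31.2 °C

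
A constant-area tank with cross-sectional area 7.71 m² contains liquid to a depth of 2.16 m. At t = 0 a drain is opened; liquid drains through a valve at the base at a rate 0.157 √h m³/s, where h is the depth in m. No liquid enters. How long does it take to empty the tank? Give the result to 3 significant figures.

A dh/dt = −Q_out = −0.157 √h.
Separate and integrate: 2(√h − √h₀) = −(0.157/A) t.
Set h = 0: 2√h₀ = (0.157/A) t_empty ⇒ t_empty = 2A√h₀/0.157.
t_empty = 2·7.71·√2.16/0.157 = 15.420·1.4697/0.157 = 144.35 s.

144 s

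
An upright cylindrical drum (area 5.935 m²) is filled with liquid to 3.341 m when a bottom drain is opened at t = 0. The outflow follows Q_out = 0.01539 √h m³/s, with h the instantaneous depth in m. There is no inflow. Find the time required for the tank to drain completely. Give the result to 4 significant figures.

A dh/dt = −Q_out = −0.01539 √h.
This is separable: 2 d(√h)/dt = −0.01539/A, so √h = √h₀ − (0.01539/(2A)) t.
Tank is empty when √h = 0: t_empty = 2A√h₀/0.01539.
t_empty = 2·5.935·√3.341/0.01539 = 11.8700·1.82784/0.01539 = 1409.78 s.

1410 s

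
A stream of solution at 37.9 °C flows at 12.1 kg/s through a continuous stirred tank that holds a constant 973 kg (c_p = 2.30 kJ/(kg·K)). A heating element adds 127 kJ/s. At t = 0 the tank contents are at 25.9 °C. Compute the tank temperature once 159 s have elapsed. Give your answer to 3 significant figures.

Energy balance: M c_p dT/dt = ṁ c_p (T_in − T) + 127.
τ = M/ṁ = 80.413 s; T_ss = T_in + Q̇/(ṁ c_p) = 37.9 + 127/(12.1·2.30) = 42.463 °C.
Integrating: T(t) = T_ss + (T₀ − T_ss) e^(−t/τ).
T(159) = 42.463 + (-16.563)·e^(−159/80.413) = 42.463 + (-16.563)·0.13844 = 40.170 °C.

40.2 °C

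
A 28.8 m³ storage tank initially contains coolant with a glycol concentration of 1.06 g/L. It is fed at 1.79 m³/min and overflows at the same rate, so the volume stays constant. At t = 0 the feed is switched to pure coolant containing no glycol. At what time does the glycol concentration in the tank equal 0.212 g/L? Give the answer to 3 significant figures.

Species balance: V dC/dt = Q(C_in − C) ⇒ τ = V/Q = 16.089 min.
C(t) = C_in + (C₀ − C_in) e^(−t/τ). Set C = 0.212 and solve for t:
e^(−t/τ) = (C − C_in)/(C₀ − C_in) = (0.212 − 0)/(1.06 − 0) = 0.20000
t = −τ ln(…) = 16.089 × 1.6094 = 25.895 min.

25.9 min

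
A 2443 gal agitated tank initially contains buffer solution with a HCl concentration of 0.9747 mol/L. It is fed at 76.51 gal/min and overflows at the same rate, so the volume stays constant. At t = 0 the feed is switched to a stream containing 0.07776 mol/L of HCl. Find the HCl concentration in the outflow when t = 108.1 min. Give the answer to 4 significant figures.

Unsteady species balance (constant V, well mixed): V dC/dt = Q(C_in − C).
So dC/dt = (C_in − C)/τ with τ = V/Q = 2443/76.51 = 31.9305 min.
This is linear first-order; C(t) = C_in + (C₀ − C_in) e^(−t/τ).
C(108.1) = 0.07776 + (0.9747 − 0.07776)·e^(−108.1/31.9305) = 0.07776 + (0.896940)·0.0338613 = 0.108132 mol/L.

0.1081 mol/L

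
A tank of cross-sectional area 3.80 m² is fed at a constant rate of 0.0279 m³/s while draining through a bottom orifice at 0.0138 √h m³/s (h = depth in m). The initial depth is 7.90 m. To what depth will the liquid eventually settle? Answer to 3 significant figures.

Level balance: A dh/dt = 0.0279 − 0.0138 √h. Setting dh/dt = 0:
Q_in = 0.0138 √h_ss ⇒ √h_ss = 0.0279/0.0138 = 2.0217.
h_ss = 2.0217² = 4.0874 m. (Since h₀ = 7.90 m > h_ss, the level will fall toward this value.)

4.09 m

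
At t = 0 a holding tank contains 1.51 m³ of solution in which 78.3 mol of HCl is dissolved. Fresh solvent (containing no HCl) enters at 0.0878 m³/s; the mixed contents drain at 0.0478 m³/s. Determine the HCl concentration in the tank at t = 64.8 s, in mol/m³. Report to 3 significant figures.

5.78 mol/m³

Let m(t) be the amount of HCl. Volume: V(t) = V₀ + (Q_in − Q_out) t = 1.51 + 0.040000 t; V(64.8) = 4.1020 m³.
No HCl enters, so dm/dt = −Q_out · (m/V).
dm/m = −Q_out dt/(V₀ + 0.040000 t); integrating gives ln(m/m₀) = −(Q_out/(Q_in−Q_out)) ln(V/V₀).
m = m₀ (V₀/V)^(Q_out/(Q_in−Q_out)) = 78.3 × (1.51/4.1020)^(1.1950) = 23.720 mol.
C = m/V = 23.720/4.1020 = 5.7825 mol/m³.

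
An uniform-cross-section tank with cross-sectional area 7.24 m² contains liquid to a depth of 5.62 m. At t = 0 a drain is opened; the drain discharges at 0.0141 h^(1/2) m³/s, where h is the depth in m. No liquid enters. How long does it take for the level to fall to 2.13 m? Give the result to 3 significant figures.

Volume balance on the tank: A dh/dt = −0.0141 √h.
Separate and integrate: 2(√h − √h₀) = −(0.0141/A) t.
t = 2A(√h₀ − √h)/0.0141 = 2·7.24·(√5.62 − √2.13)/0.0141
  = 14.480 × (2.3707 − 1.4595) / 0.0141 = 935.76 s.

936 s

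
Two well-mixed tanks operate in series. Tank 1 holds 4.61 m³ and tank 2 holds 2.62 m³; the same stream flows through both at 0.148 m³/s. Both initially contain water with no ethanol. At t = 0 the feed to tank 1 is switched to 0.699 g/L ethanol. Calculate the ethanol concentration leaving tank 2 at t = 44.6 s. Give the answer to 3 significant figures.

0.386 g/L

Each tank obeys Vᵢ dCᵢ/dt = Q(Cᵢ₋₁ − Cᵢ), so τᵢ = Vᵢ/Q.
τ₁ = 4.61/0.148 = 31.149 s; τ₂ = 2.62/0.148 = 17.703 s.
Tank 1: C₁ = C_in(1 − e^(−t/τ₁)). Tank 2 (τ₁ ≠ τ₂): C₂ = C_in[1 − (τ₁ e^(−t/τ₁) − τ₂ e^(−t/τ₂))/(τ₁ − τ₂)].
At t = 44.6: e^(−t/τ₁) = 0.23887, e^(−t/τ₂) = 0.080509.
C₂ = 0.699·[1 − (31.149·0.23887 − 17.703·0.080509)/(13.446)] = 0.699·0.55264 = 0.38629 g/L.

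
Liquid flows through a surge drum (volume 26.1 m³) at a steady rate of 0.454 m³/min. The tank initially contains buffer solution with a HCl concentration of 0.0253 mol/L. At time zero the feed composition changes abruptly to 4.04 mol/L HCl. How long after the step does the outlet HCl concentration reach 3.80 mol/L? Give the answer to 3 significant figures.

162 min

Species balance: V dC/dt = Q(C_in − C) ⇒ τ = V/Q = 57.489 min.
C(t) = C_in + (C₀ − C_in) e^(−t/τ). Set C = 3.80 and solve for t:
e^(−t/τ) = (C − C_in)/(C₀ − C_in) = (3.80 − 4.04)/(0.0253 − 4.04) = 0.059780
t = −τ ln(…) = 57.489 × 2.8171 = 161.95 min.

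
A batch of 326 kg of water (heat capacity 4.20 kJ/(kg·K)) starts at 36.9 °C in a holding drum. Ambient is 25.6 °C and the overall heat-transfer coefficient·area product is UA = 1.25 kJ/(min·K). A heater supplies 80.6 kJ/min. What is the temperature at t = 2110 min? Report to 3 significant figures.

M c_p dT/dt = −UA(T − T_amb) + Q̇.
dT/dt = (T_ss − T)/τ with T_ss = T_amb + Q̇/UA = 25.6 + 80.6/1.25 = 90.080 °C, τ = M c_p/UA = 326·4.20/1.25 = 1095.4 min.
Integrating: T(t) = T_ss + (T₀ − T_ss) e^(−t/τ).
T(2110) = 90.080 + (-53.180)·0.14569 = 82.332 °C.

82.3 °C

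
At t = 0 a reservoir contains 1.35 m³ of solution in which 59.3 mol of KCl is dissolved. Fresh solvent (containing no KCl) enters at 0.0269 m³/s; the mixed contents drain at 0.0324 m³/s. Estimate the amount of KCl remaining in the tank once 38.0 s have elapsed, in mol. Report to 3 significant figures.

Total volume: dV/dt = Q_in − Q_out = -0.0055000 m³/s, so V(t) = 1.35 − 0.0055000 t and V(38.0) = 1.1410 m³.
No KCl enters, so dm/dt = −Q_out · (m/V).
Separate: dm/m = −Q_out dt/V(t) ⇒ ln(m/m₀) = −(Q_out/(Q_in−Q_out)) ln(V/V₀).
m = m₀ (V₀/V)^(Q_out/(Q_in−Q_out)) = 59.3 × (1.35/1.1410)^(-5.8909) = 22.016 mol.

22.0 mol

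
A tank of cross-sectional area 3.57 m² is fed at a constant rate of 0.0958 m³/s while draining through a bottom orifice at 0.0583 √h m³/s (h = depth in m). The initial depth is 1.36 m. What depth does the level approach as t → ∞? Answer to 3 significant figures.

Level balance: A dh/dt = 0.0958 − 0.0583 √h. Setting dh/dt = 0:
Q_in = 0.0583 √h_ss ⇒ √h_ss = 0.0958/0.0583 = 1.6432.
h_ss = 1.6432² = 2.7002 m. (Since h₀ = 1.36 m < h_ss, the level will rise toward this value.)

2.70 m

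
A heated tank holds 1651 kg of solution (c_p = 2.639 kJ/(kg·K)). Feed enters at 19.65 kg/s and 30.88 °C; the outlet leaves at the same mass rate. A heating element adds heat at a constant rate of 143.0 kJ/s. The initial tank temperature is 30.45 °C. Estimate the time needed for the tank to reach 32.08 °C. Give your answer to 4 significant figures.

M c_p dT/dt = ṁ c_p (T_in − T) + Q̇.
τ = M/ṁ = 84.0204 s; T_ss = T_in + Q̇/(ṁ c_p) = 33.6376 °C.
T(t) = T_ss + (T₀ − T_ss) e^(−t/τ). Set T = 32.08:
e^(−t/τ) = (32.08 − 33.6376)/(30.45 − 33.6376) = 0.488646
t = −84.0204 · ln(0.488646) = 60.1683 s.

60.17 s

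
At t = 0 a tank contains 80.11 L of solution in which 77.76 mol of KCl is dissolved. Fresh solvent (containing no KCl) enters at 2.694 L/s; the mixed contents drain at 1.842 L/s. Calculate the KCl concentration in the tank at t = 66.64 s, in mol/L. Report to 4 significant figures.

Total volume: dV/dt = Q_in − Q_out = 0.852000 L/s, so V(t) = 80.11 + 0.852000 t and V(66.64) = 136.887 L.
Species balance (pure solvent in): dm/dt = −Q_out · m/V(t).
dm/m = −Q_out dt/(V₀ + 0.852000 t); integrating gives ln(m/m₀) = −(Q_out/(Q_in−Q_out)) ln(V/V₀).
m = m₀ (V₀/V)^(Q_out/(Q_in−Q_out)) = 77.76 × (80.11/136.887)^(2.16197) = 24.4184 mol.
C = m/V = 24.4184/136.887 = 0.178383 mol/L.

0.1784 mol/L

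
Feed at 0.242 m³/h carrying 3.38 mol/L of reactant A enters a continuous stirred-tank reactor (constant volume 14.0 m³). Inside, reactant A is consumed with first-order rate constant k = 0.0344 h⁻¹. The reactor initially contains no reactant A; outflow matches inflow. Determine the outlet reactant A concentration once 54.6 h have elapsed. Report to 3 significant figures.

Species balance: V dC/dt = Q C_in − Q C − k V C.
This is linear with rate a = Q/V + k = 0.051686 h⁻¹.
C_ss = Q C_in/(Q + kV) = 1.1304 mol/L; C(t) = C_ss + (C₀ − C_ss) e^(−a t).
C(54.6) = 1.1304 + (-1.1304)·e^(−0.051686·54.6) = 1.1304 + (-1.1304)·0.059484 = 1.0632 mol/L.

1.06 mol/L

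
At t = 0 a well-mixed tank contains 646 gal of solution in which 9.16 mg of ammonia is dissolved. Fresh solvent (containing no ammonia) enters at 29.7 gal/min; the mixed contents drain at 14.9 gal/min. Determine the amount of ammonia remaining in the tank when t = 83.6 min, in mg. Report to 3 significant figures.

3.12 mg

Let m(t) be the amount of ammonia. Volume: V(t) = V₀ + (Q_in − Q_out) t = 646 + 14.800 t; V(83.6) = 1883.3 gal.
No ammonia enters, so dm/dt = −Q_out · (m/V).
dm/m = −Q_out dt/(V₀ + 14.800 t); integrating gives ln(m/m₀) = −(Q_out/(Q_in−Q_out)) ln(V/V₀).
m = m₀ (V₀/V)^(Q_out/(Q_in−Q_out)) = 9.16 × (646/1883.3)^(1.0068) = 3.1194 mg.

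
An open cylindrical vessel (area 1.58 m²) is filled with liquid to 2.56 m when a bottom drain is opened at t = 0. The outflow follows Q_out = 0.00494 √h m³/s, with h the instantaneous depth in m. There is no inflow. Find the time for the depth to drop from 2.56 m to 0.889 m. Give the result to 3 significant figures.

420 s

Unsteady balance on liquid volume: A dh/dt = −0.00494 √h.
This is separable: 2 d(√h)/dt = −0.00494/A, so √h = √h₀ − (0.00494/(2A)) t.
t = 2A(√h₀ − √h)/0.00494 = 2·1.58·(√2.56 − √0.889)/0.00494
  = 3.1600 × (1.6000 − 0.94287) / 0.00494 = 420.35 s.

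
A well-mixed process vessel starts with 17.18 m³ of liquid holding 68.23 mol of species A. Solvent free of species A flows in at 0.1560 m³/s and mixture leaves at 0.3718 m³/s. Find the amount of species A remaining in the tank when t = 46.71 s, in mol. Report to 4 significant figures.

14.89 mol

Let m(t) be the amount of species A. Volume: V(t) = V₀ + (Q_in − Q_out) t = 17.18 − 0.215800 t; V(46.71) = 7.09998 m³.
Solute balance: dm/dt = 0 − Q_out C = −Q_out m/V(t).
Separate: dm/m = −Q_out dt/V(t) ⇒ ln(m/m₀) = −(Q_out/(Q_in−Q_out)) ln(V/V₀).
m = m₀ (V₀/V)^(Q_out/(Q_in−Q_out)) = 68.23 × (17.18/7.09998)^(-1.72289) = 14.8864 mol.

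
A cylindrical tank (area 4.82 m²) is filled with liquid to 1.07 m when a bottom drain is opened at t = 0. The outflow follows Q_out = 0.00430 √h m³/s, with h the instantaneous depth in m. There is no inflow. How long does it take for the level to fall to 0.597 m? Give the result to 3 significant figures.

587 s

Mass balance (ρ constant): A dh/dt = −0.00430 √h.
Separate and integrate: 2(√h − √h₀) = −(0.00430/A) t.
t = 2A(√h₀ − √h)/0.00430 = 2·4.82·(√1.07 − √0.597)/0.00430
  = 9.6400 × (1.0344 − 0.77266) / 0.00430 = 586.81 s.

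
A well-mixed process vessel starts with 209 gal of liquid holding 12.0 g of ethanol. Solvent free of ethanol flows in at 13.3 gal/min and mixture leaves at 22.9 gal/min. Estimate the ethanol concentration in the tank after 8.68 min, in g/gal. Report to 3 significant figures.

Total volume: dV/dt = Q_in − Q_out = -9.6000 gal/min, so V(t) = 209 − 9.6000 t and V(8.68) = 125.67 gal.
Solute balance: dm/dt = 0 − Q_out C = −Q_out m/V(t).
Separate: dm/m = −Q_out dt/V(t) ⇒ ln(m/m₀) = −(Q_out/(Q_in−Q_out)) ln(V/V₀).
m = m₀ (V₀/V)^(Q_out/(Q_in−Q_out)) = 12.0 × (209/125.67)^(-2.3854) = 3.5664 g.
C = m/V = 3.5664/125.67 = 0.028378 g/gal.

0.0284 g/gal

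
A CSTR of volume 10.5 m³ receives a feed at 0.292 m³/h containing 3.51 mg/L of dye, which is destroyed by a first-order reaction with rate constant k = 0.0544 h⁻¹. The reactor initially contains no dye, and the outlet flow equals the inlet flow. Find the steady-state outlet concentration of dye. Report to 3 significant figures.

V dC/dt = Q(C_in − C) − k V C.
Steady state (dC/dt = 0): C_ss = Q C_in/(Q + kV) = C_in/(1 + kV/Q).
C_ss = 0.292·3.51/(0.292 + 0.0544·10.5) = 1.0249/0.86320 = 1.1873 mg/L.

1.19 mg/L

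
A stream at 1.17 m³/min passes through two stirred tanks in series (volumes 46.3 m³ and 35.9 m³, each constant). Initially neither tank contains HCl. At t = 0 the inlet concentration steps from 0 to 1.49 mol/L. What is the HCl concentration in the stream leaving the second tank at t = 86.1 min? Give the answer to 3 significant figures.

1.05 mol/L

Species balance on tank i: dCᵢ/dt = (Cᵢ₋₁ − Cᵢ)/τᵢ with τᵢ = Vᵢ/Q.
τ₁ = 46.3/1.17 = 39.573 min; τ₂ = 35.9/1.17 = 30.684 min.
Solving the cascade with C₁(0)=C₂(0)=0 gives C₂(t) = C_in[1 − (τ₁ e^(−t/τ₁) − τ₂ e^(−t/τ₂))/(τ₁ − τ₂)].
At t = 86.1: e^(−t/τ₁) = 0.11352, e^(−t/τ₂) = 0.060444.
C₂ = 1.49·[1 − (39.573·0.11352 − 30.684·0.060444)/(8.8889)] = 1.49·0.70325 = 1.0478 mol/L.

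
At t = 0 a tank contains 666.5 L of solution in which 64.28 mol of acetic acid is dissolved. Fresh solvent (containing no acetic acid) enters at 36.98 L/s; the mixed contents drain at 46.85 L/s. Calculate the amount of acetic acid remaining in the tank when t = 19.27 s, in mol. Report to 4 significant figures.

13.05 mol

Let m(t) be the amount of acetic acid. Volume: V(t) = V₀ + (Q_in − Q_out) t = 666.5 − 9.87000 t; V(19.27) = 476.305 L.
No acetic acid enters, so dm/dt = −Q_out · (m/V).
dm/m = −Q_out dt/(V₀ − 9.87000 t); integrating gives ln(m/m₀) = −(Q_out/(Q_in−Q_out)) ln(V/V₀).
m = m₀ (V₀/V)^(Q_out/(Q_in−Q_out)) = 64.28 × (666.5/476.305)^(-4.74671) = 13.0455 mol.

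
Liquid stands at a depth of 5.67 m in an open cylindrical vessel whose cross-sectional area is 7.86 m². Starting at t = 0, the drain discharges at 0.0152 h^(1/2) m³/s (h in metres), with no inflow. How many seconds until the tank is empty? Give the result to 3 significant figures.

2460 s

Accumulation of liquid (constant cross-section A): A dh/dt = −0.0152 √h.
This is separable: 2 d(√h)/dt = −0.0152/A, so √h = √h₀ − (0.0152/(2A)) t.
Tank is empty when √h = 0: t_empty = 2A√h₀/0.0152.
t_empty = 2·7.86·√5.67/0.0152 = 15.720·2.3812/0.0152 = 2462.6 s.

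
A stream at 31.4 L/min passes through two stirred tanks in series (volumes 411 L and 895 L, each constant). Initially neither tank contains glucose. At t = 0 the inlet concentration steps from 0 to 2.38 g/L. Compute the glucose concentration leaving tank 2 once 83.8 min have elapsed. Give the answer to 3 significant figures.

2.15 g/L

Each tank obeys Vᵢ dCᵢ/dt = Q(Cᵢ₋₁ − Cᵢ), so τᵢ = Vᵢ/Q.
τ₁ = 411/31.4 = 13.089 min; τ₂ = 895/31.4 = 28.503 min.
Solving the cascade with C₁(0)=C₂(0)=0 gives C₂(t) = C_in[1 − (τ₁ e^(−t/τ₁) − τ₂ e^(−t/τ₂))/(τ₁ − τ₂)].
At t = 83.8: e^(−t/τ₁) = 0.0016578, e^(−t/τ₂) = 0.052865.
C₂ = 2.38·[1 − (13.089·0.0016578 − 28.503·0.052865)/(-15.414)] = 2.38·0.90365 = 2.1507 g/L.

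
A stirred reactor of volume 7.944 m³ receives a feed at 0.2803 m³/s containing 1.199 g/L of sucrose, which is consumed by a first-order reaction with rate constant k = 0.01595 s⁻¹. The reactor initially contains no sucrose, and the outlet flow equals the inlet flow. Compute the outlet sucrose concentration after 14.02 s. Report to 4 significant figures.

Accumulation = in − out − consumed: V dC/dt = Q C_in − Q C − k V C.
This is linear with rate a = Q/V + k = 0.0512345 s⁻¹.
C_ss = Q C_in/(Q + kV) = 0.825735 g/L; C(t) = C_ss + (C₀ − C_ss) e^(−a t).
C(14.02) = 0.825735 + (-0.825735)·e^(−0.0512345·14.02) = 0.825735 + (-0.825735)·0.487577 = 0.423126 g/L.

0.4231 g/L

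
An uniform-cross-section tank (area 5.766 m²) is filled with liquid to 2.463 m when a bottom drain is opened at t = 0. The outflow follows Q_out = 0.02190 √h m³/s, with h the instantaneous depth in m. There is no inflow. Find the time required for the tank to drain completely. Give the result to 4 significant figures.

A dh/dt = −Q_out = −0.02190 √h.
∫ h^(−1/2) dh = −(0.02190/A) ∫ dt, giving 2√h = 2√h₀ − (0.02190/A) t.
Set h = 0: 2√h₀ = (0.02190/A) t_empty ⇒ t_empty = 2A√h₀/0.02190.
t_empty = 2·5.766·√2.463/0.02190 = 11.5320·1.56939/0.02190 = 826.405 s.

826.4 s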